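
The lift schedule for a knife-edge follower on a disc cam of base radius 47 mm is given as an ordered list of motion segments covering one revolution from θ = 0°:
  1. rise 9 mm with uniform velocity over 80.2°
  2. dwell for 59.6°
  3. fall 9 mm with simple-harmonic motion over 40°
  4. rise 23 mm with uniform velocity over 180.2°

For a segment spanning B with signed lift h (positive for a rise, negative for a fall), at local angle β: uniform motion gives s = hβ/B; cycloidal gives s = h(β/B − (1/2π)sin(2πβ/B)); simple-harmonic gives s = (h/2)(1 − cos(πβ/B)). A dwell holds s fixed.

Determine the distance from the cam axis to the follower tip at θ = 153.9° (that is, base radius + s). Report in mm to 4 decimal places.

seg 1 [0°–80.2°] uniform, h=9: full span → s += 9 → s = 9.0000
seg 2 [80.2°–139.8°] dwell: s stays 9.0000
seg 3 [139.8°–179.8°] simple-harmonic, h=-9: θ=153.9° here. β=14.1, B=40. -9/2·(1 − cos(π·0.3525)) = -2.4886 → s = 6.5114
radial distance = base radius + s = 47 + 6.5114 = 53.5114

53.5114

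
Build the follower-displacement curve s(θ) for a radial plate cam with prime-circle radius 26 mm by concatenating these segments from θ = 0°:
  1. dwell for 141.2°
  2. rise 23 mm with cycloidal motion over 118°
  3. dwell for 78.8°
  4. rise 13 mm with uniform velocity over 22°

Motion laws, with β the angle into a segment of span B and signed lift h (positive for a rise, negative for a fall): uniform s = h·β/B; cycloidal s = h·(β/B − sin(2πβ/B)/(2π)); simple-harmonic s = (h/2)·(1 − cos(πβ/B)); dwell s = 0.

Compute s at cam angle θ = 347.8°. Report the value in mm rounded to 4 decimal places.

seg 1 [0°–141.2°] dwell: s stays 0.0000
seg 2 [141.2°–259.2°] cycloidal, h=23: full span → s += 23 → s = 23.0000
seg 3 [259.2°–338°] dwell: s stays 23.0000
seg 4 [338°–360°] uniform, h=13: θ=347.8° here. β=9.8, B=22. 13·9.8/22 = 5.7909 → s = 28.7909

28.7909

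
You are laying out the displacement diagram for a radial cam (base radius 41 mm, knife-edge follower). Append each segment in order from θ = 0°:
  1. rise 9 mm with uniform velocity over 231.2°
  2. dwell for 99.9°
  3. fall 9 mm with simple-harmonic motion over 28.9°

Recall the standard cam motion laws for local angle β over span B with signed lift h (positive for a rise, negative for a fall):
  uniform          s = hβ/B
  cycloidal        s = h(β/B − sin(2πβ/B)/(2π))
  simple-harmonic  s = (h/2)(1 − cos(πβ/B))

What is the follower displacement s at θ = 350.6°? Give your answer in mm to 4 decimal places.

seg 1 [0°–231.2°] uniform, h=9: full span → s += 9 → s = 9.0000
seg 2 [231.2°–331.1°] dwell: s stays 9.0000
seg 3 [331.1°–360°] simple-harmonic, h=-9: θ=350.6° here. β=19.5, B=28.9. -9/2·(1 − cos(π·0.6747)) = -6.8481 → s = 2.1519

2.1519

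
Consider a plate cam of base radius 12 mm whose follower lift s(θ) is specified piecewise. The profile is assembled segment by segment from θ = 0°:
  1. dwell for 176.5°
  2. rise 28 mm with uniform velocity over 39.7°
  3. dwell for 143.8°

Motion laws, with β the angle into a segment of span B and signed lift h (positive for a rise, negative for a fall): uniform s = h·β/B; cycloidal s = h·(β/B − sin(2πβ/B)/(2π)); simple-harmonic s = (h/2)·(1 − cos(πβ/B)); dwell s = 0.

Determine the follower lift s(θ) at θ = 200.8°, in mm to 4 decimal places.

seg 1 [0°–176.5°] dwell: s stays 0.0000
seg 2 [176.5°–216.2°] uniform, h=28: θ=200.8° here. β=24.3, B=39.7. 28·24.3/39.7 = 17.1385 → s = 17.1385

17.1385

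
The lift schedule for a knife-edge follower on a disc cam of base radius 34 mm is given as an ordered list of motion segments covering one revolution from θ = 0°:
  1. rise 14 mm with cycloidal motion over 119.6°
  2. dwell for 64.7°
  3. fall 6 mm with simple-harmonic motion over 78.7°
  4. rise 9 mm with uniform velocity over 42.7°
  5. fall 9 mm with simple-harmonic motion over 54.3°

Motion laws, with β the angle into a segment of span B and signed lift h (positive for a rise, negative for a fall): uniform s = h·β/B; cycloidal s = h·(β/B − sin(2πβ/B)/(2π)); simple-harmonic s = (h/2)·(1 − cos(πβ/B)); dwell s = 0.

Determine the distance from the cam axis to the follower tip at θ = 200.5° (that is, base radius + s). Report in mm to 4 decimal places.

seg 1 [0°–119.6°] cycloidal, h=14: full span → s += 14 → s = 14.0000
seg 2 [119.6°–184.3°] dwell: s stays 14.0000
seg 3 [184.3°–263°] simple-harmonic, h=-6: θ=200.5° here. β=16.2, B=78.7. -6/2·(1 − cos(π·0.2058)) = -0.6057 → s = 13.3943
radial distance = base radius + s = 34 + 13.3943 = 47.3943

47.3943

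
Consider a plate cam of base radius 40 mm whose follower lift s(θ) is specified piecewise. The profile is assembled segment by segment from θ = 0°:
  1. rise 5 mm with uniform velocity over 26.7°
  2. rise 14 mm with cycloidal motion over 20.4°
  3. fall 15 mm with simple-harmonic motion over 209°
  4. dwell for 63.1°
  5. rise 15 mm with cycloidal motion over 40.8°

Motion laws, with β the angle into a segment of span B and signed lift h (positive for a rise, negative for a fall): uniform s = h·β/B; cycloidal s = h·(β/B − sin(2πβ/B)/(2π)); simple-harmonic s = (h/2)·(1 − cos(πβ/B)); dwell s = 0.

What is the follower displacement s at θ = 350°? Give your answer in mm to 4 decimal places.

seg 1 [0°–26.7°] uniform, h=5: full span → s += 5 → s = 5.0000
seg 2 [26.7°–47.1°] cycloidal, h=14: full span → s += 14 → s = 19.0000
seg 3 [47.1°–256.1°] simple-harmonic, h=-15: full span → s += -15 → s = 4.0000
seg 4 [256.1°–319.2°] dwell: s stays 4.0000
seg 5 [319.2°–360°] cycloidal, h=15: θ=350° here. β=30.8, B=40.8. 15·(0.7549 − sin(2π·0.7549)/(2π)) = 13.7097 → s = 17.7097

17.7097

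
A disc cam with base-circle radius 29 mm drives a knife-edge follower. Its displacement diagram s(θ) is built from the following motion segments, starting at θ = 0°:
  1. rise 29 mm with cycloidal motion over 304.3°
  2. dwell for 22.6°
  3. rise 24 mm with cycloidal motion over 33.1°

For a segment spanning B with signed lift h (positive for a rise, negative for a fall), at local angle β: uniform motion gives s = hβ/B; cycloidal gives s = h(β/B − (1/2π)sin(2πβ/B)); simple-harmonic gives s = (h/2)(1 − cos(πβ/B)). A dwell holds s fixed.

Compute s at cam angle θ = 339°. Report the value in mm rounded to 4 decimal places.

seg 1 [0°–304.3°] cycloidal, h=29: full span → s += 29 → s = 29.0000
seg 2 [304.3°–326.9°] dwell: s stays 29.0000
seg 3 [326.9°–360°] cycloidal, h=24: θ=339° here. β=12.1, B=33.1. 24·(0.3656 − sin(2π·0.3656)/(2π)) = 5.9171 → s = 34.9171

34.9171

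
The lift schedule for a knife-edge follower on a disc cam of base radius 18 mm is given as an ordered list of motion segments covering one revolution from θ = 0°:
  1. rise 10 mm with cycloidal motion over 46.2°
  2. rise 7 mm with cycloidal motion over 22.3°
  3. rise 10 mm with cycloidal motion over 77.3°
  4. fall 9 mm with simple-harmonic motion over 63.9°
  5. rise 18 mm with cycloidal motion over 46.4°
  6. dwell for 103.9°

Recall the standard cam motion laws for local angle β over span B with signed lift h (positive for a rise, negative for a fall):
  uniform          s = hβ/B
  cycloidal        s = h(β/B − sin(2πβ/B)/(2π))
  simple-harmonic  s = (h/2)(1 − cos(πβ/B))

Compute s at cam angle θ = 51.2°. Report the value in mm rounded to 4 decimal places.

seg 1 [0°–46.2°] cycloidal, h=10: full span → s += 10 → s = 10.0000
seg 2 [46.2°–68.5°] cycloidal, h=7: θ=51.2° here. β=5, B=22.3. 7·(0.2242 − sin(2π·0.2242)/(2π)) = 0.4700 → s = 10.4700

10.4700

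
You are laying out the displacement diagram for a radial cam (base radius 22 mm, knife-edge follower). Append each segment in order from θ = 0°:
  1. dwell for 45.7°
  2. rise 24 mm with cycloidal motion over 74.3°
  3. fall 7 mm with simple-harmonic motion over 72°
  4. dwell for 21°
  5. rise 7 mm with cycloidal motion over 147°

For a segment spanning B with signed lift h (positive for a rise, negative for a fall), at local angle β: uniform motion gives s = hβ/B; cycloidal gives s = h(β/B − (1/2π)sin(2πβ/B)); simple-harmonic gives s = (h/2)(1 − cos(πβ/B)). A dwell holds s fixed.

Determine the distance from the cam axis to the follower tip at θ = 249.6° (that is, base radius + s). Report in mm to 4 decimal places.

seg 1 [0°–45.7°] dwell: s stays 0.0000
seg 2 [45.7°–120°] cycloidal, h=24: full span → s += 24 → s = 24.0000
seg 3 [120°–192°] simple-harmonic, h=-7: full span → s += -7 → s = 17.0000
seg 4 [192°–213°] dwell: s stays 17.0000
seg 5 [213°–360°] cycloidal, h=7: θ=249.6° here. β=36.6, B=147. 7·(0.2490 − sin(2π·0.2490)/(2π)) = 0.6288 → s = 17.6288
radial distance = base radius + s = 22 + 17.6288 = 39.6288

39.6288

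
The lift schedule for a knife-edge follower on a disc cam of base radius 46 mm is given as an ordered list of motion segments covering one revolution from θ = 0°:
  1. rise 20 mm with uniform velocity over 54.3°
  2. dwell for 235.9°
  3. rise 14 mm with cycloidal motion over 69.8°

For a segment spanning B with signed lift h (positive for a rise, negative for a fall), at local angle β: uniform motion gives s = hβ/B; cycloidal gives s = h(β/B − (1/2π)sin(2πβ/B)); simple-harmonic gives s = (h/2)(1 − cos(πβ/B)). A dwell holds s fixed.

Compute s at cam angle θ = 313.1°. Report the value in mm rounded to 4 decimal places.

seg 1 [0°–54.3°] uniform, h=20: full span → s += 20 → s = 20.0000
seg 2 [54.3°–290.2°] dwell: s stays 20.0000
seg 3 [290.2°–360°] cycloidal, h=14: θ=313.1° here. β=22.9, B=69.8. 14·(0.3281 − sin(2π·0.3281)/(2π)) = 2.6278 → s = 22.6278

22.6278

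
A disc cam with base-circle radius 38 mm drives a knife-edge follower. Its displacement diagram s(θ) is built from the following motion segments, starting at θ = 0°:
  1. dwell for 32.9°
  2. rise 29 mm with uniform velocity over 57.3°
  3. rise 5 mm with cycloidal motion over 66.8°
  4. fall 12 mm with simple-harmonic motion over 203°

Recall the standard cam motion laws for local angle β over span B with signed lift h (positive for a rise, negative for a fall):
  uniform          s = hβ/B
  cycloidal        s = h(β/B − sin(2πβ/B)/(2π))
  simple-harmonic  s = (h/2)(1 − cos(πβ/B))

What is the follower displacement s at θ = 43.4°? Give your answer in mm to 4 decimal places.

seg 1 [0°–32.9°] dwell: s stays 0.0000
seg 2 [32.9°–90.2°] uniform, h=29: θ=43.4° here. β=10.5, B=57.3. 29·10.5/57.3 = 5.3141 → s = 5.3141

5.3141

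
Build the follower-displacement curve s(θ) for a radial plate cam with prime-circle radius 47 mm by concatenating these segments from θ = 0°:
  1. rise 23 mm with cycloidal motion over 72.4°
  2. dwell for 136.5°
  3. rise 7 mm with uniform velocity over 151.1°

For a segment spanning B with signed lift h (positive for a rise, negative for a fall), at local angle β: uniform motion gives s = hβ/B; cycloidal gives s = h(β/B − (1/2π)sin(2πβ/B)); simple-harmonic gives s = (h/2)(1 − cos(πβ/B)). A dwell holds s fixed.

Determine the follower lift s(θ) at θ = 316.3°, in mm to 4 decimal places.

seg 1 [0°–72.4°] cycloidal, h=23: full span → s += 23 → s = 23.0000
seg 2 [72.4°–208.9°] dwell: s stays 23.0000
seg 3 [208.9°–360°] uniform, h=7: θ=316.3° here. β=107.4, B=151.1. 7·107.4/151.1 = 4.9755 → s = 27.9755

27.9755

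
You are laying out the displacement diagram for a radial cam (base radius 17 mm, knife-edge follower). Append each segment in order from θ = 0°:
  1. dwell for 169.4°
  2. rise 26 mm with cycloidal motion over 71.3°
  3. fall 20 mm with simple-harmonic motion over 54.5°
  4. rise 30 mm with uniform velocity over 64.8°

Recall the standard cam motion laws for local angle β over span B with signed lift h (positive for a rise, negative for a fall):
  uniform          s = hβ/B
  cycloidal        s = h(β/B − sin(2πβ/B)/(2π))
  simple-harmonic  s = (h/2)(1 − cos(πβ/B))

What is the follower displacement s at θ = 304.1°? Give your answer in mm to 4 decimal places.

seg 1 [0°–169.4°] dwell: s stays 0.0000
seg 2 [169.4°–240.7°] cycloidal, h=26: full span → s += 26 → s = 26.0000
seg 3 [240.7°–295.2°] simple-harmonic, h=-20: full span → s += -20 → s = 6.0000
seg 4 [295.2°–360°] uniform, h=30: θ=304.1° here. β=8.9, B=64.8. 30·8.9/64.8 = 4.1204 → s = 10.1204

10.1204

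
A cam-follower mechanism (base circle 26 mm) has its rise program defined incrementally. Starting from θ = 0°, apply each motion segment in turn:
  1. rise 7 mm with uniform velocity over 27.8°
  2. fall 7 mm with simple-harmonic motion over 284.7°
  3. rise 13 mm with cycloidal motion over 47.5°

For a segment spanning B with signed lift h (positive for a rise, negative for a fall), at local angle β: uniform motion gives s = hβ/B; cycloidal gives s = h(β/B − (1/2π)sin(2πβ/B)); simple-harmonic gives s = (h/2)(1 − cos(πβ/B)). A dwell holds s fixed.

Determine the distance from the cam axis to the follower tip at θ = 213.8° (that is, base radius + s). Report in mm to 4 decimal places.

seg 1 [0°–27.8°] uniform, h=7: full span → s += 7 → s = 7.0000
seg 2 [27.8°–312.5°] simple-harmonic, h=-7: θ=213.8° here. β=186, B=284.7. -7/2·(1 − cos(π·0.6533)) = -5.1214 → s = 1.8786
radial distance = base radius + s = 26 + 1.8786 = 27.8786

27.8786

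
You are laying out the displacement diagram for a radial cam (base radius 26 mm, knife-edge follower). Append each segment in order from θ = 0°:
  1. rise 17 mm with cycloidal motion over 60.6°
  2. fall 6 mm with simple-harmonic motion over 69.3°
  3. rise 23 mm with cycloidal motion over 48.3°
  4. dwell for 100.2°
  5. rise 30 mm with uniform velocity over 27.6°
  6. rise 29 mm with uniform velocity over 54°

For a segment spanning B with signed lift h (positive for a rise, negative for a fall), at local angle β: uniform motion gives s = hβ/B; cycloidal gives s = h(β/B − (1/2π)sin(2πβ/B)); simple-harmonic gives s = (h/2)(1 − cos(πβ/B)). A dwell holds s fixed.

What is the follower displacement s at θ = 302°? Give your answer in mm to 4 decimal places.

seg 1 [0°–60.6°] cycloidal, h=17: full span → s += 17 → s = 17.0000
seg 2 [60.6°–129.9°] simple-harmonic, h=-6: full span → s += -6 → s = 11.0000
seg 3 [129.9°–178.2°] cycloidal, h=23: full span → s += 23 → s = 34.0000
seg 4 [178.2°–278.4°] dwell: s stays 34.0000
seg 5 [278.4°–306°] uniform, h=30: θ=302° here. β=23.6, B=27.6. 30·23.6/27.6 = 25.6522 → s = 59.6522

59.6522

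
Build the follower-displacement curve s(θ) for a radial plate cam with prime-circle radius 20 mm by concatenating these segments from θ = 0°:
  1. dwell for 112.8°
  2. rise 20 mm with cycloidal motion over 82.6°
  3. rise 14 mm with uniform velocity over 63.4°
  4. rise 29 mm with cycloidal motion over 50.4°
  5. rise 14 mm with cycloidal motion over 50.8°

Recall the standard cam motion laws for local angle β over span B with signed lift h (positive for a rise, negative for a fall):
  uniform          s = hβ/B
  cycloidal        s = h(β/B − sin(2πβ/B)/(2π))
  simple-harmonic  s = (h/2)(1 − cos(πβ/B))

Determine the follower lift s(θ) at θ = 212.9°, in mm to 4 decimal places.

seg 1 [0°–112.8°] dwell: s stays 0.0000
seg 2 [112.8°–195.4°] cycloidal, h=20: full span → s += 20 → s = 20.0000
seg 3 [195.4°–258.8°] uniform, h=14: θ=212.9° here. β=17.5, B=63.4. 14·17.5/63.4 = 3.8644 → s = 23.8644

23.8644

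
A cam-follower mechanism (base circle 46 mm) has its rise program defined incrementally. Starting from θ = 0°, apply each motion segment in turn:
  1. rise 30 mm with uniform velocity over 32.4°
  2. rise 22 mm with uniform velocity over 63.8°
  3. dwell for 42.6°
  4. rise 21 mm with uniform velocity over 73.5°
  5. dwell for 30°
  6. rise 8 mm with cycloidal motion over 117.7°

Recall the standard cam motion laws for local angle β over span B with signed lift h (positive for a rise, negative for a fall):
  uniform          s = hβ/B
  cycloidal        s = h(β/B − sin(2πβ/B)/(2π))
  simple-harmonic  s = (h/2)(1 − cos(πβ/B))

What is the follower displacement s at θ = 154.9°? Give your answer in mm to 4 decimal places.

seg 1 [0°–32.4°] uniform, h=30: full span → s += 30 → s = 30.0000
seg 2 [32.4°–96.2°] uniform, h=22: full span → s += 22 → s = 52.0000
seg 3 [96.2°–138.8°] dwell: s stays 52.0000
seg 4 [138.8°–212.3°] uniform, h=21: θ=154.9° here. β=16.1, B=73.5. 21·16.1/73.5 = 4.6000 → s = 56.6000

56.6000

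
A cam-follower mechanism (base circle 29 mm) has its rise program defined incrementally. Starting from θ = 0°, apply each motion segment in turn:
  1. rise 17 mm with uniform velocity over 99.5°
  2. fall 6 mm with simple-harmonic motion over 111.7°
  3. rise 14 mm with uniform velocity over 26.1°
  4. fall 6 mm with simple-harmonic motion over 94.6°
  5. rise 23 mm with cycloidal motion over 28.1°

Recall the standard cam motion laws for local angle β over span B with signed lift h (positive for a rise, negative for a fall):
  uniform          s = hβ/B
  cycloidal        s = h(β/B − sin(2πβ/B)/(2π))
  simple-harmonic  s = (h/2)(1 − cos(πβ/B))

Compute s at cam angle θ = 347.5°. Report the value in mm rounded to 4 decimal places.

seg 1 [0°–99.5°] uniform, h=17: full span → s += 17 → s = 17.0000
seg 2 [99.5°–211.2°] simple-harmonic, h=-6: full span → s += -6 → s = 11.0000
seg 3 [211.2°–237.3°] uniform, h=14: full span → s += 14 → s = 25.0000
seg 4 [237.3°–331.9°] simple-harmonic, h=-6: full span → s += -6 → s = 19.0000
seg 5 [331.9°–360°] cycloidal, h=23: θ=347.5° here. β=15.6, B=28.1. 23·(0.5552 − sin(2π·0.5552)/(2π)) = 14.0121 → s = 33.0121

33.0121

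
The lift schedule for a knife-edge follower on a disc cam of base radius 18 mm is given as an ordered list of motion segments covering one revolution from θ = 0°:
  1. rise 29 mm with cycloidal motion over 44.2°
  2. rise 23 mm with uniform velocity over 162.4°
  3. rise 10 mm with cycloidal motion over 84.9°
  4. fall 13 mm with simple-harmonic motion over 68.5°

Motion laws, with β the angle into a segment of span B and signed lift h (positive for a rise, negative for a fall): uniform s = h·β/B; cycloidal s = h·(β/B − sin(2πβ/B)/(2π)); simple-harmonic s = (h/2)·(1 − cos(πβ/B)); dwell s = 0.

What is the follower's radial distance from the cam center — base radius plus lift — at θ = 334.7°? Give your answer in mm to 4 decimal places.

seg 1 [0°–44.2°] cycloidal, h=29: full span → s += 29 → s = 29.0000
seg 2 [44.2°–206.6°] uniform, h=23: full span → s += 23 → s = 52.0000
seg 3 [206.6°–291.5°] cycloidal, h=10: full span → s += 10 → s = 62.0000
seg 4 [291.5°–360°] simple-harmonic, h=-13: θ=334.7° here. β=43.2, B=68.5. -13/2·(1 − cos(π·0.6307)) = -9.0938 → s = 52.9062
radial distance = base radius + s = 18 + 52.9062 = 70.9062

70.9062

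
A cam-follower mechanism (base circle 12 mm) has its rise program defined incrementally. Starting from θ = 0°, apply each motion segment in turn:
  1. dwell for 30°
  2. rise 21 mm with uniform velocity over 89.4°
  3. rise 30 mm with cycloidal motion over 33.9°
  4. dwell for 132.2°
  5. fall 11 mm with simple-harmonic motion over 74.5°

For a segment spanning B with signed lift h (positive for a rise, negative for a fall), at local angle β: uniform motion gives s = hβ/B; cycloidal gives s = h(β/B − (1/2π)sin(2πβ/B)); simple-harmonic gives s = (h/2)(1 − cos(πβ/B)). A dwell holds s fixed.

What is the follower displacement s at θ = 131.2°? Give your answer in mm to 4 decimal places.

seg 1 [0°–30°] dwell: s stays 0.0000
seg 2 [30°–119.4°] uniform, h=21: full span → s += 21 → s = 21.0000
seg 3 [119.4°–153.3°] cycloidal, h=30: θ=131.2° here. β=11.8, B=33.9. 30·(0.3481 − sin(2π·0.3481)/(2π)) = 6.5462 → s = 27.5462

27.5462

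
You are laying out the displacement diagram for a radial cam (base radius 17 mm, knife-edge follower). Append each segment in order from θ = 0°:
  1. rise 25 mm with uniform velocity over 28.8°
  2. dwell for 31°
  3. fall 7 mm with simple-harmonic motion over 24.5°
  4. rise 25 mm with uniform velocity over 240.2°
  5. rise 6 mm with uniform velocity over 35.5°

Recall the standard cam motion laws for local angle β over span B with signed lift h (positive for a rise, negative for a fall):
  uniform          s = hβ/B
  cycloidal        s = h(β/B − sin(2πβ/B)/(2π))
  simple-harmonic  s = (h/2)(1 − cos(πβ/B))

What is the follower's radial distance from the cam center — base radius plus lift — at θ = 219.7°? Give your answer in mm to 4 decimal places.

seg 1 [0°–28.8°] uniform, h=25: full span → s += 25 → s = 25.0000
seg 2 [28.8°–59.8°] dwell: s stays 25.0000
seg 3 [59.8°–84.3°] simple-harmonic, h=-7: full span → s += -7 → s = 18.0000
seg 4 [84.3°–324.5°] uniform, h=25: θ=219.7° here. β=135.4, B=240.2. 25·135.4/240.2 = 14.0924 → s = 32.0924
radial distance = base radius + s = 17 + 32.0924 = 49.0924

49.0924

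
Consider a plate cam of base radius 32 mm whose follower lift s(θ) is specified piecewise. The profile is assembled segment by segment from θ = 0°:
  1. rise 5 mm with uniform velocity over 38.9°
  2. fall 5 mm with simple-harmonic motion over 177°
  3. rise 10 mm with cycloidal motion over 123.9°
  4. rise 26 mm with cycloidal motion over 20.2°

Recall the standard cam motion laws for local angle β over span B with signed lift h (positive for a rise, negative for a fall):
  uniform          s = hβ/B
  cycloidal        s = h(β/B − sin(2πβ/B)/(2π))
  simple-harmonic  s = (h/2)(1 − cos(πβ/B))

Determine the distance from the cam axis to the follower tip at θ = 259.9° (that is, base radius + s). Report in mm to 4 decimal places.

seg 1 [0°–38.9°] uniform, h=5: full span → s += 5 → s = 5.0000
seg 2 [38.9°–215.9°] simple-harmonic, h=-5: full span → s += -5 → s = 0.0000
seg 3 [215.9°–339.8°] cycloidal, h=10: θ=259.9° here. β=44, B=123.9. 10·(0.3551 − sin(2π·0.3551)/(2π)) = 2.2944 → s = 2.2944
radial distance = base radius + s = 32 + 2.2944 = 34.2944

34.2944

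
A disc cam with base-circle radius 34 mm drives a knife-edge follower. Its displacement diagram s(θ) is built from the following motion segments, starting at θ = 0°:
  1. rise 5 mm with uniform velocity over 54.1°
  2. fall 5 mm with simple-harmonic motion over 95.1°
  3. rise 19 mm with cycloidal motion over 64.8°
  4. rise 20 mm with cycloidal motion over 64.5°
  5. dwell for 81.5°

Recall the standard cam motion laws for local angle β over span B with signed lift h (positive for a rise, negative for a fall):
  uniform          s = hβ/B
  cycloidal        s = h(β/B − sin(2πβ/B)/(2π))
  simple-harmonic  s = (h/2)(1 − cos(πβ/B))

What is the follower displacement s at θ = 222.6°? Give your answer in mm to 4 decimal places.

seg 1 [0°–54.1°] uniform, h=5: full span → s += 5 → s = 5.0000
seg 2 [54.1°–149.2°] simple-harmonic, h=-5: full span → s += -5 → s = 0.0000
seg 3 [149.2°–214°] cycloidal, h=19: full span → s += 19 → s = 19.0000
seg 4 [214°–278.5°] cycloidal, h=20: θ=222.6° here. β=8.6, B=64.5. 20·(0.1333 − sin(2π·0.1333)/(2π)) = 0.3012 → s = 19.3012

19.3012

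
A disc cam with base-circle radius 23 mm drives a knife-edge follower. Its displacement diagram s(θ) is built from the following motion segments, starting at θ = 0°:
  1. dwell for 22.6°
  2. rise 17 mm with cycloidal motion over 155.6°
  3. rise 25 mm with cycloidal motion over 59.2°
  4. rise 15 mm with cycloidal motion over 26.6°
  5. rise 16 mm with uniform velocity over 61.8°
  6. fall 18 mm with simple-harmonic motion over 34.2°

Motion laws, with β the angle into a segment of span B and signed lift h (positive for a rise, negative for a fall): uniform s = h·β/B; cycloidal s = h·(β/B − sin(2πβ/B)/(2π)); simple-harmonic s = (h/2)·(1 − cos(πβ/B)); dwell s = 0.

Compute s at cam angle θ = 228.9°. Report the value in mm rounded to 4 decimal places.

seg 1 [0°–22.6°] dwell: s stays 0.0000
seg 2 [22.6°–178.2°] cycloidal, h=17: full span → s += 17 → s = 17.0000
seg 3 [178.2°–237.4°] cycloidal, h=25: θ=228.9° here. β=50.7, B=59.2. 25·(0.8564 − sin(2π·0.8564)/(2π)) = 24.5325 → s = 41.5325

41.5325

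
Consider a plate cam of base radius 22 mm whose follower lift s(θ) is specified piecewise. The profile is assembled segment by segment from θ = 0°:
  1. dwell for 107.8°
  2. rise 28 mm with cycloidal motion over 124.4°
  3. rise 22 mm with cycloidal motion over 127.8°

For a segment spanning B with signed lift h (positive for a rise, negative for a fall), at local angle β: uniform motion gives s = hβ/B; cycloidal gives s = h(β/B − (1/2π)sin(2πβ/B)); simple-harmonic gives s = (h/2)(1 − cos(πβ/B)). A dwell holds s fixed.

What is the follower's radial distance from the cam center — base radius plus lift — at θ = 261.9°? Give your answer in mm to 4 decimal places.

seg 1 [0°–107.8°] dwell: s stays 0.0000
seg 2 [107.8°–232.2°] cycloidal, h=28: full span → s += 28 → s = 28.0000
seg 3 [232.2°–360°] cycloidal, h=22: θ=261.9° here. β=29.7, B=127.8. 22·(0.2324 − sin(2π·0.2324)/(2π)) = 1.6327 → s = 29.6327
radial distance = base radius + s = 22 + 29.6327 = 51.6327

51.6327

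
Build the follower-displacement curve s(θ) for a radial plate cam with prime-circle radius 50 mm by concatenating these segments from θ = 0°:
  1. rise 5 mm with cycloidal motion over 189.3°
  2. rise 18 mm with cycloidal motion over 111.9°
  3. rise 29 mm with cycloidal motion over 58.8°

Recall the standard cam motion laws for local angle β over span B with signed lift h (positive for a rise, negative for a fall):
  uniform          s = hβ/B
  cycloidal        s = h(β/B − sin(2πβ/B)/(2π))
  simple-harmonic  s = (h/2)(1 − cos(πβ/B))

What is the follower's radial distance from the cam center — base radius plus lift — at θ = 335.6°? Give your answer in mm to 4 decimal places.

seg 1 [0°–189.3°] cycloidal, h=5: full span → s += 5 → s = 5.0000
seg 2 [189.3°–301.2°] cycloidal, h=18: full span → s += 18 → s = 23.0000
seg 3 [301.2°–360°] cycloidal, h=29: θ=335.6° here. β=34.4, B=58.8. 29·(0.5850 − sin(2π·0.5850)/(2π)) = 19.3163 → s = 42.3163
radial distance = base radius + s = 50 + 42.3163 = 92.3163

92.3163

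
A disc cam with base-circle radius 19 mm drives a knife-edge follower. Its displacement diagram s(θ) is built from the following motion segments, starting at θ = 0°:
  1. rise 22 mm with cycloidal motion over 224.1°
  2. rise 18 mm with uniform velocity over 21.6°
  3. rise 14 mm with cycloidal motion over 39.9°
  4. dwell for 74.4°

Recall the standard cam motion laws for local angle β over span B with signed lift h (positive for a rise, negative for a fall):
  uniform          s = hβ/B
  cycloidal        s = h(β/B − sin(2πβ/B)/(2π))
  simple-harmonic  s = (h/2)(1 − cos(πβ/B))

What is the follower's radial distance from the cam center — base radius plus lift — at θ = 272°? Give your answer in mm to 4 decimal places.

seg 1 [0°–224.1°] cycloidal, h=22: full span → s += 22 → s = 22.0000
seg 2 [224.1°–245.7°] uniform, h=18: full span → s += 18 → s = 40.0000
seg 3 [245.7°–285.6°] cycloidal, h=14: θ=272° here. β=26.3, B=39.9. 14·(0.6591 − sin(2π·0.6591)/(2π)) = 11.1030 → s = 51.1030
radial distance = base radius + s = 19 + 51.1030 = 70.1030

70.1030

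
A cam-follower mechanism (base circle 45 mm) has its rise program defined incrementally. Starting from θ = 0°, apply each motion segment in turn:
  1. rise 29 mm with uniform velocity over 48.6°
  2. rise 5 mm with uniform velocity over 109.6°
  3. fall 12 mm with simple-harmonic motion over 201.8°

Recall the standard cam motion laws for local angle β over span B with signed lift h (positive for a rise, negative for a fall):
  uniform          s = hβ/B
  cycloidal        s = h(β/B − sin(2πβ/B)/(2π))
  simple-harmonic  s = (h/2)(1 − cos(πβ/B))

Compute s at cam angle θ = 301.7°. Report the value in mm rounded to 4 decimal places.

seg 1 [0°–48.6°] uniform, h=29: full span → s += 29 → s = 29.0000
seg 2 [48.6°–158.2°] uniform, h=5: full span → s += 5 → s = 34.0000
seg 3 [158.2°–360°] simple-harmonic, h=-12: θ=301.7° here. β=143.5, B=201.8. -12/2·(1 − cos(π·0.7111)) = -9.6938 → s = 24.3062

24.3062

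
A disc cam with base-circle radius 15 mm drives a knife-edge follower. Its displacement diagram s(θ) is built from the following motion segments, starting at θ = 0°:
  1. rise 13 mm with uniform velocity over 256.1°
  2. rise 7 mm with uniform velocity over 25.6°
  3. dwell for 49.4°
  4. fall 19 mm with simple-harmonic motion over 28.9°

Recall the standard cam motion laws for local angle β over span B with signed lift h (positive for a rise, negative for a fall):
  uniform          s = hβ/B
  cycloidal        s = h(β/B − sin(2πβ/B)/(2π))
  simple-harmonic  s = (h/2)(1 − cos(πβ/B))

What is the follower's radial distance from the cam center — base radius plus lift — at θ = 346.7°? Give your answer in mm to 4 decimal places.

seg 1 [0°–256.1°] uniform, h=13: full span → s += 13 → s = 13.0000
seg 2 [256.1°–281.7°] uniform, h=7: full span → s += 7 → s = 20.0000
seg 3 [281.7°–331.1°] dwell: s stays 20.0000
seg 4 [331.1°–360°] simple-harmonic, h=-19: θ=346.7° here. β=15.6, B=28.9. -19/2·(1 − cos(π·0.5398)) = -10.6845 → s = 9.3155
radial distance = base radius + s = 15 + 9.3155 = 24.3155

24.3155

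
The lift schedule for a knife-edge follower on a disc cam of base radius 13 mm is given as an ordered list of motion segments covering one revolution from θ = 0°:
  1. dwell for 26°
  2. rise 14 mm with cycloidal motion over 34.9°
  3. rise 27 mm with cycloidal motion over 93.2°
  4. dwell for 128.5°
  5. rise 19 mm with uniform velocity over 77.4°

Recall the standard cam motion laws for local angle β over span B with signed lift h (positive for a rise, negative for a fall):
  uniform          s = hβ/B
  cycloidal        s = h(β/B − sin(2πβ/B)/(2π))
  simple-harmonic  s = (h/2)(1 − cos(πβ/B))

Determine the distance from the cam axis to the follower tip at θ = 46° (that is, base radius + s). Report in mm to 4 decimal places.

seg 1 [0°–26°] dwell: s stays 0.0000
seg 2 [26°–60.9°] cycloidal, h=14: θ=46° here. β=20, B=34.9. 14·(0.5731 − sin(2π·0.5731)/(2π)) = 9.0103 → s = 9.0103
radial distance = base radius + s = 13 + 9.0103 = 22.0103

22.0103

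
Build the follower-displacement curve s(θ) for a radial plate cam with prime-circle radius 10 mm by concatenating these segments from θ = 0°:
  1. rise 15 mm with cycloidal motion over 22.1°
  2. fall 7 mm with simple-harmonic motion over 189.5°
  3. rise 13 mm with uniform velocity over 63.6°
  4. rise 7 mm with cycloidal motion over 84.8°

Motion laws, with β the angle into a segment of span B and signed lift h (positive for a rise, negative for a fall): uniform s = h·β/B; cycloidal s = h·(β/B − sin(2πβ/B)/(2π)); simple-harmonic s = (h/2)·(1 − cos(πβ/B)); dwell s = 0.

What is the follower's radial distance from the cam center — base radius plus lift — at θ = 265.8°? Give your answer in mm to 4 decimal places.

seg 1 [0°–22.1°] cycloidal, h=15: full span → s += 15 → s = 15.0000
seg 2 [22.1°–211.6°] simple-harmonic, h=-7: full span → s += -7 → s = 8.0000
seg 3 [211.6°–275.2°] uniform, h=13: θ=265.8° here. β=54.2, B=63.6. 13·54.2/63.6 = 11.0786 → s = 19.0786
radial distance = base radius + s = 10 + 19.0786 = 29.0786

29.0786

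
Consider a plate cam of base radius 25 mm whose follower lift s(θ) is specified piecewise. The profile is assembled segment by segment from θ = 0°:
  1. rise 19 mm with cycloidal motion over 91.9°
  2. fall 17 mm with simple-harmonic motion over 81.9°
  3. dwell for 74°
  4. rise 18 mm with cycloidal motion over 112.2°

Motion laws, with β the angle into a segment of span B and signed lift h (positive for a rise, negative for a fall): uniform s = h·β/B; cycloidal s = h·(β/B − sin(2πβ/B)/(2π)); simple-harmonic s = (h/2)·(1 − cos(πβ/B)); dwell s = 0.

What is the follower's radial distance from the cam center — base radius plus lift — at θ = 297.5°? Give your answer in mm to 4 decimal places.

seg 1 [0°–91.9°] cycloidal, h=19: full span → s += 19 → s = 19.0000
seg 2 [91.9°–173.8°] simple-harmonic, h=-17: full span → s += -17 → s = 2.0000
seg 3 [173.8°–247.8°] dwell: s stays 2.0000
seg 4 [247.8°–360°] cycloidal, h=18: θ=297.5° here. β=49.7, B=112.2. 18·(0.4430 − sin(2π·0.4430)/(2π)) = 6.9684 → s = 8.9684
radial distance = base radius + s = 25 + 8.9684 = 33.9684

33.9684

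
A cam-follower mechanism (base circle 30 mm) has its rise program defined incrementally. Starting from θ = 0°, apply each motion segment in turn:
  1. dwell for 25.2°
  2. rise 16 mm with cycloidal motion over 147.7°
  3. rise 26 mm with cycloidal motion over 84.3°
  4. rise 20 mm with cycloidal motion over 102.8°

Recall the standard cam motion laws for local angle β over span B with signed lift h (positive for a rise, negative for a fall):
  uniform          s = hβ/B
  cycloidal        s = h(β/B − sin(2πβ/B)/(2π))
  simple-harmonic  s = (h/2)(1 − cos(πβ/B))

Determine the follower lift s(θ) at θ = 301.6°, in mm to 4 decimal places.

seg 1 [0°–25.2°] dwell: s stays 0.0000
seg 2 [25.2°–172.9°] cycloidal, h=16: full span → s += 16 → s = 16.0000
seg 3 [172.9°–257.2°] cycloidal, h=26: full span → s += 26 → s = 42.0000
seg 4 [257.2°–360°] cycloidal, h=20: θ=301.6° here. β=44.4, B=102.8. 20·(0.4319 − sin(2π·0.4319)/(2π)) = 7.3174 → s = 49.3174

49.3174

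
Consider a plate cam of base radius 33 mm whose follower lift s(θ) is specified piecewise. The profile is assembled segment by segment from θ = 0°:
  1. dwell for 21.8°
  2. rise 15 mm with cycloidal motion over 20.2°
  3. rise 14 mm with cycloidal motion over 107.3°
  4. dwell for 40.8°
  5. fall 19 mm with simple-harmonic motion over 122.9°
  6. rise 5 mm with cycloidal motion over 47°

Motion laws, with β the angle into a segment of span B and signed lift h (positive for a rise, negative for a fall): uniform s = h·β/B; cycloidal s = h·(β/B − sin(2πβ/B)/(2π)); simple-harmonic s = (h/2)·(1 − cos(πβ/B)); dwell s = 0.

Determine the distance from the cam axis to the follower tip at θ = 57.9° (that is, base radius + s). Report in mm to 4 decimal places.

seg 1 [0°–21.8°] dwell: s stays 0.0000
seg 2 [21.8°–42°] cycloidal, h=15: full span → s += 15 → s = 15.0000
seg 3 [42°–149.3°] cycloidal, h=14: θ=57.9° here. β=15.9, B=107.3. 14·(0.1482 − sin(2π·0.1482)/(2π)) = 0.2870 → s = 15.2870
radial distance = base radius + s = 33 + 15.2870 = 48.2870

48.2870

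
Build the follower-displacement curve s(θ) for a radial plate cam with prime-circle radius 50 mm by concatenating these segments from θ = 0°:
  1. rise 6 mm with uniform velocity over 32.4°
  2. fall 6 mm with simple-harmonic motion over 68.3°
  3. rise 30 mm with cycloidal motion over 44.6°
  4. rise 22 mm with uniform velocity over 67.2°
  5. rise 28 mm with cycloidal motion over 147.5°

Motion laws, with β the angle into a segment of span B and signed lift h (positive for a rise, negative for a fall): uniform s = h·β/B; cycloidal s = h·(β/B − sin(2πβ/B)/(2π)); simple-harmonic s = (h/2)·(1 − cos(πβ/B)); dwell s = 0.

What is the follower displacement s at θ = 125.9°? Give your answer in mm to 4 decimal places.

seg 1 [0°–32.4°] uniform, h=6: full span → s += 6 → s = 6.0000
seg 2 [32.4°–100.7°] simple-harmonic, h=-6: full span → s += -6 → s = 0.0000
seg 3 [100.7°–145.3°] cycloidal, h=30: θ=125.9° here. β=25.2, B=44.6. 30·(0.5650 − sin(2π·0.5650)/(2π)) = 18.8475 → s = 18.8475

18.8475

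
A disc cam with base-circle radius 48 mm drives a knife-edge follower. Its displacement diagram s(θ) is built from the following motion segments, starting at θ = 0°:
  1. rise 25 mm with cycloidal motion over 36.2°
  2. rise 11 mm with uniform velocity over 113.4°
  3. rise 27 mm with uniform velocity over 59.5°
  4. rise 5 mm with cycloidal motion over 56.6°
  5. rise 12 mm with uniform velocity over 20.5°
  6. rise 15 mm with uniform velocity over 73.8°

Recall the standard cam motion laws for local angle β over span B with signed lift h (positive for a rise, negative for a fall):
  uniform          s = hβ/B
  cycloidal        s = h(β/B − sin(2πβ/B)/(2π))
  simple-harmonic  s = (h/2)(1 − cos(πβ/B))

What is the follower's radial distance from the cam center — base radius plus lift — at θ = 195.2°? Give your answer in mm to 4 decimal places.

seg 1 [0°–36.2°] cycloidal, h=25: full span → s += 25 → s = 25.0000
seg 2 [36.2°–149.6°] uniform, h=11: full span → s += 11 → s = 36.0000
seg 3 [149.6°–209.1°] uniform, h=27: θ=195.2° here. β=45.6, B=59.5. 27·45.6/59.5 = 20.6924 → s = 56.6924
radial distance = base radius + s = 48 + 56.6924 = 104.6924

104.6924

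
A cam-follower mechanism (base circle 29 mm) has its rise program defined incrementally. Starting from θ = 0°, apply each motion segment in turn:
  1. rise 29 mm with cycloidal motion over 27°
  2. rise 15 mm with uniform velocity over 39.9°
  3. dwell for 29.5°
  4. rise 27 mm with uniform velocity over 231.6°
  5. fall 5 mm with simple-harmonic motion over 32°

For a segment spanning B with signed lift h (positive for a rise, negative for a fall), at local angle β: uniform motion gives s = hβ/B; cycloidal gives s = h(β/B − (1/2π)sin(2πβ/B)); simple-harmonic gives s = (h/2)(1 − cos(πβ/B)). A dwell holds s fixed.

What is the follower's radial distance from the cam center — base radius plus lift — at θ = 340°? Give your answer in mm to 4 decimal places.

seg 1 [0°–27°] cycloidal, h=29: full span → s += 29 → s = 29.0000
seg 2 [27°–66.9°] uniform, h=15: full span → s += 15 → s = 44.0000
seg 3 [66.9°–96.4°] dwell: s stays 44.0000
seg 4 [96.4°–328°] uniform, h=27: full span → s += 27 → s = 71.0000
seg 5 [328°–360°] simple-harmonic, h=-5: θ=340° here. β=12, B=32. -5/2·(1 − cos(π·0.3750)) = -1.5433 → s = 69.4567
radial distance = base radius + s = 29 + 69.4567 = 98.4567

98.4567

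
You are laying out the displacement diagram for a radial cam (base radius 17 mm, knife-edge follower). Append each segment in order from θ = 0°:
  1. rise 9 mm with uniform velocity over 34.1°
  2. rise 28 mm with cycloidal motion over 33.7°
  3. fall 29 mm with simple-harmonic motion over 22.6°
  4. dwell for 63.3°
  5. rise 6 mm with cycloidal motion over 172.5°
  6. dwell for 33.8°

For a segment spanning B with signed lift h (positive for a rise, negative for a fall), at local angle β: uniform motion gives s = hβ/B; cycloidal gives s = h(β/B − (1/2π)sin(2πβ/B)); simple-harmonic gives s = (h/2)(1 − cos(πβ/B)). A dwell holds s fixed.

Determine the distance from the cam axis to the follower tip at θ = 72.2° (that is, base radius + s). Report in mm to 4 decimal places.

seg 1 [0°–34.1°] uniform, h=9: full span → s += 9 → s = 9.0000
seg 2 [34.1°–67.8°] cycloidal, h=28: full span → s += 28 → s = 37.0000
seg 3 [67.8°–90.4°] simple-harmonic, h=-29: θ=72.2° here. β=4.4, B=22.6. -29/2·(1 − cos(π·0.1947)) = -2.6287 → s = 34.3713
radial distance = base radius + s = 17 + 34.3713 = 51.3713

51.3713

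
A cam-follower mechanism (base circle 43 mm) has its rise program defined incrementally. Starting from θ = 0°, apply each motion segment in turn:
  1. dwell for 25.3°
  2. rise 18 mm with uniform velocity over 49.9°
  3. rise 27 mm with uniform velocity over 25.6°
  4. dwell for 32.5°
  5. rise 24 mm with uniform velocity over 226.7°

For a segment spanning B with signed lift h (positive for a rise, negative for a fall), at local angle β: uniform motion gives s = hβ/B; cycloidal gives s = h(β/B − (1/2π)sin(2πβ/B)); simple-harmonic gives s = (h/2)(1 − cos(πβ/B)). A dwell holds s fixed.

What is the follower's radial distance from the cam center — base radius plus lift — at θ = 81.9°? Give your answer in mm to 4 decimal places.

seg 1 [0°–25.3°] dwell: s stays 0.0000
seg 2 [25.3°–75.2°] uniform, h=18: full span → s += 18 → s = 18.0000
seg 3 [75.2°–100.8°] uniform, h=27: θ=81.9° here. β=6.7, B=25.6. 27·6.7/25.6 = 7.0664 → s = 25.0664
radial distance = base radius + s = 43 + 25.0664 = 68.0664

68.0664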